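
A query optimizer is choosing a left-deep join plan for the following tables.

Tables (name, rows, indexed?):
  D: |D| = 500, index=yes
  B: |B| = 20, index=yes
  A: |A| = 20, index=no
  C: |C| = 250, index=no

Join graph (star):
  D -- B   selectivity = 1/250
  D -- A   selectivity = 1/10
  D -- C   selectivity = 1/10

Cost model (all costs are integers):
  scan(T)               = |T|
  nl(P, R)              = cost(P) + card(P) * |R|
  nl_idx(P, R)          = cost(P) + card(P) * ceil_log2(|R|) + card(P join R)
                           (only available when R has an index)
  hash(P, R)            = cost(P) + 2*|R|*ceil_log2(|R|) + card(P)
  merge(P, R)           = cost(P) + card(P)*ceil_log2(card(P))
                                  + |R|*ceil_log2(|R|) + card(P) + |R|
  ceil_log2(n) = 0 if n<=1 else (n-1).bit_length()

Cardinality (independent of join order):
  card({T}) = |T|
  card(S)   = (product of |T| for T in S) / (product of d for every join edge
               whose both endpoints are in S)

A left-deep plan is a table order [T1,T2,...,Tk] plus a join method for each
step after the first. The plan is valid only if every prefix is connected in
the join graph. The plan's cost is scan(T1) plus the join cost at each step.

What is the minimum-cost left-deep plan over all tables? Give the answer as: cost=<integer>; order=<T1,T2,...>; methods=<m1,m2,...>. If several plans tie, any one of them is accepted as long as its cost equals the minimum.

cost=3370; order=B,D,A,C; methods=nl_idx,hash,merge

Selinger DP (subsets sized 1..n):
  {D}: scan cost=500, card=500
  {B}: scan cost=20, card=20
  {A}: scan cost=20, card=20
  {C}: scan cost=250, card=250
  {BD}: card=40; try (D,nl_idx)→240, (B,hash)→1200, (B,nl_idx)→3040, (D,merge)→5140, (B,merge)→5620, (D,hash)→9040 …(+2); best=240 via (D,nl_idx)
  {AD}: card=1000; try (D,nl_idx)→1200, (A,hash)→1200, (D,merge)→5140, (A,merge)→5620, (D,hash)→9040, (D,nl)→10020 …(+1); best=1200 via (D,nl_idx)
  {CD}: card=12500; try (C,hash)→5000, (D,merge)→7500, (C,merge)→7750, (D,hash)→9500, (D,nl_idx)→15000, (D,nl)→125250 …(+1); best=5000 via (C,hash)
  {ABD}: card=80; try (A,hash)→480, (A,merge)→640, (A,nl)→1040, (B,hash)→2400, (B,nl_idx)→6280, (B,merge)→12320 …(+1); best=480 via (A,hash)
  {BCD}: card=1000; try (C,merge)→2770, (C,hash)→4280, (C,nl)→10240, (B,hash)→17700, (B,nl_idx)→68500, (B,merge)→192620 …(+1); best=2770 via (C,merge)
  {ACD}: card=25000; try (C,hash)→6200, (C,merge)→14450, (A,hash)→17700, (A,merge)→192620, (C,nl)→251200, (A,nl)→255000; best=6200 via (C,hash)
  {ABCD}: card=2000; try (C,merge)→3370, (A,hash)→3970, (C,hash)→4560, (A,merge)→13890, (C,nl)→20480, (A,nl)→22770 …(+4); best=3370 via (C,merge)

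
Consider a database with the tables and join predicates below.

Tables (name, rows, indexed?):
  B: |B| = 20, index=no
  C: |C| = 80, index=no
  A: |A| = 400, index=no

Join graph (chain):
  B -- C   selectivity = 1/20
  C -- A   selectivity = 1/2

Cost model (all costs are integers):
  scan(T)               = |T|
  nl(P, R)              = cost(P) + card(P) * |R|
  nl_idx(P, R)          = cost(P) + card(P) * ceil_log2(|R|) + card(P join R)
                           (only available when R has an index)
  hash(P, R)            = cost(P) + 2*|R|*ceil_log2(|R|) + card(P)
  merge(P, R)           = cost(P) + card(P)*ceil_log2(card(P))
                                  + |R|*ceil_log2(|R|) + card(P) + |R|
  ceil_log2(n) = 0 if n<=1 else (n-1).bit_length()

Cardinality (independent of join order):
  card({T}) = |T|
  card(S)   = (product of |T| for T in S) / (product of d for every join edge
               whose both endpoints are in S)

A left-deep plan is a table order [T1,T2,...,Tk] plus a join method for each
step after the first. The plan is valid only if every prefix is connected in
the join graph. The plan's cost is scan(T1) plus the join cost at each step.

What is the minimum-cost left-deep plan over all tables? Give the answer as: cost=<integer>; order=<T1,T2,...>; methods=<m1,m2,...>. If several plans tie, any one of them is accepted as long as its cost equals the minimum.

cost=5000; order=C,B,A; methods=hash,merge

Selinger DP (subsets sized 1..n):
  {B}: scan cost=20, card=20
  {C}: scan cost=80, card=80
  {A}: scan cost=400, card=400
  {BC}: card=80; try (B,hash)→360, (C,merge)→780, (B,merge)→840, (C,hash)→1160, (C,nl)→1620, (B,nl)→1680; best=360 via (B,hash)
  {AC}: card=16000; try (C,hash)→1920, (A,merge)→4720, (C,merge)→5040, (A,hash)→7360, (A,nl)→32080, (C,nl)→32400; best=1920 via (C,hash)
  {ABC}: card=16000; try (A,merge)→5000, (A,hash)→7640, (B,hash)→18120, (A,nl)→32360, (B,merge)→242040, (B,nl)→321920; best=5000 via (A,merge)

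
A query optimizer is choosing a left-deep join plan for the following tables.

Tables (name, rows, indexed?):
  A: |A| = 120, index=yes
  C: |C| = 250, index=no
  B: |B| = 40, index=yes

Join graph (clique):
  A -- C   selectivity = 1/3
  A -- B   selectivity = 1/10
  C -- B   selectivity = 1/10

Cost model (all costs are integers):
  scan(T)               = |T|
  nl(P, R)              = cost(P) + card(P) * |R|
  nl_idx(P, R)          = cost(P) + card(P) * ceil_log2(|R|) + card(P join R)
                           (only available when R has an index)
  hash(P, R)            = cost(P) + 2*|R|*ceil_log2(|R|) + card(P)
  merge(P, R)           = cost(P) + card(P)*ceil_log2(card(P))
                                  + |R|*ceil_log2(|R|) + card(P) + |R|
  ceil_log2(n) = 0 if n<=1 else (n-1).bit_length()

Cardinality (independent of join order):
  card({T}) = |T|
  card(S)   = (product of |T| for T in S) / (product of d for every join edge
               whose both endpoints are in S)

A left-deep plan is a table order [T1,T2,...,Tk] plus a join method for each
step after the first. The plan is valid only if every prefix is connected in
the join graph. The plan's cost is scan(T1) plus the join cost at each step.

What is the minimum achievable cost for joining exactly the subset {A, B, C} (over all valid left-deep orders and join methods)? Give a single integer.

3660

Selinger DP over subsets of {A,B,C}:
  {A}: scan cost=120, card=120
  {C}: scan cost=250, card=250
  {B}: scan cost=40, card=40
  {AC}: card=10000; try (A,hash)→2180, (C,merge)→3330, (A,merge)→3460, (C,hash)→4240, (A,nl_idx)→12000, (C,nl)→30120 …(+1); best=2180 via (A,hash)
  {AB}: card=480; try (B,hash)→720, (A,nl_idx)→800, (A,merge)→1280, (B,nl_idx)→1320, (B,merge)→1360, (A,hash)→1760 …(+2); best=720 via (B,hash)
  {BC}: card=1000; try (B,hash)→980, (C,merge)→2570, (B,nl_idx)→2750, (B,merge)→2780, (C,hash)→4080, (C,nl)→10040 …(+1); best=980 via (B,hash)
  {ABC}: card=4000; try (A,hash)→3660, (C,hash)→5200, (C,merge)→7770, (A,nl_idx)→11980, (B,hash)→12660, (A,merge)→12940 …(+5); best=3660 via (A,hash)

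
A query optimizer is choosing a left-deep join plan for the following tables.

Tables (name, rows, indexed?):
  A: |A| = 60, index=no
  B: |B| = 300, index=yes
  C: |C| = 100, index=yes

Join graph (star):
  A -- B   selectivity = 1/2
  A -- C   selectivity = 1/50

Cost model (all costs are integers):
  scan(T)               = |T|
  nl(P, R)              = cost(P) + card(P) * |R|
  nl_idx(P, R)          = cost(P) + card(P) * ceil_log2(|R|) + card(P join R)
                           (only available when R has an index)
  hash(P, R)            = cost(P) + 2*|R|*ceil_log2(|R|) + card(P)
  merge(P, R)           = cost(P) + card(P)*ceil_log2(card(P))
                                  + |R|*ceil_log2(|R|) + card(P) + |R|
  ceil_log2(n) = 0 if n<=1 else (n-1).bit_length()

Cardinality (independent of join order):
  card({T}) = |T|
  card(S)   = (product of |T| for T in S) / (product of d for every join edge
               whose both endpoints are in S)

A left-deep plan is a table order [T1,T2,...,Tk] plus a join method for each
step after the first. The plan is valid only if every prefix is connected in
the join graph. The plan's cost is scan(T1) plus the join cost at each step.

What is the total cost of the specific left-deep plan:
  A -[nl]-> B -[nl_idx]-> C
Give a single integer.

99060

step 1: scan A: cost=60, card=60
step 2: join B via nl
    card(P join B) = 60*300/(2) = 9000
    cost = 60 + 60*300 = 18060
step 3: join C via nl_idx
    card(P join C) = 9000*100/(50) = 18000
    cost = 18060 + 9000*7 + 18000 = 99060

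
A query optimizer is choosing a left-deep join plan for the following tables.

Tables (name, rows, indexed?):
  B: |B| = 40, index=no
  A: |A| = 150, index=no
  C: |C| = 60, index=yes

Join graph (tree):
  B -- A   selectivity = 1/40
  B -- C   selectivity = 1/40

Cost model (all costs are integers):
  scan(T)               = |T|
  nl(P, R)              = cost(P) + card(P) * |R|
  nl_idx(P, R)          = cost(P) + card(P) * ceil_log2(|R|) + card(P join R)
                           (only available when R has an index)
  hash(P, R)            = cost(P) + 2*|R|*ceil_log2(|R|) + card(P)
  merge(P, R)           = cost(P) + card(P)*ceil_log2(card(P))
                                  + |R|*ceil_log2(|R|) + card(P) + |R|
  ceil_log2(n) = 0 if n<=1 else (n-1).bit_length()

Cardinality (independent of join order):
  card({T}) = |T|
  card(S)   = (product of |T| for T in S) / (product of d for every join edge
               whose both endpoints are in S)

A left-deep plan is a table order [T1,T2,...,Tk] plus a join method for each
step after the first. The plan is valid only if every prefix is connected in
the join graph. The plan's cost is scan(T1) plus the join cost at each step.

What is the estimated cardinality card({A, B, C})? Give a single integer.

Tables in S: A(150), B(40), C(60)
Edges inside S: B-A(d=40), B-C(d=40)
numerator = 150 * 40 * 60 = 360000
denominator = 40 * 40 = 1600
card(S) = 360000 / 1600 = 225

225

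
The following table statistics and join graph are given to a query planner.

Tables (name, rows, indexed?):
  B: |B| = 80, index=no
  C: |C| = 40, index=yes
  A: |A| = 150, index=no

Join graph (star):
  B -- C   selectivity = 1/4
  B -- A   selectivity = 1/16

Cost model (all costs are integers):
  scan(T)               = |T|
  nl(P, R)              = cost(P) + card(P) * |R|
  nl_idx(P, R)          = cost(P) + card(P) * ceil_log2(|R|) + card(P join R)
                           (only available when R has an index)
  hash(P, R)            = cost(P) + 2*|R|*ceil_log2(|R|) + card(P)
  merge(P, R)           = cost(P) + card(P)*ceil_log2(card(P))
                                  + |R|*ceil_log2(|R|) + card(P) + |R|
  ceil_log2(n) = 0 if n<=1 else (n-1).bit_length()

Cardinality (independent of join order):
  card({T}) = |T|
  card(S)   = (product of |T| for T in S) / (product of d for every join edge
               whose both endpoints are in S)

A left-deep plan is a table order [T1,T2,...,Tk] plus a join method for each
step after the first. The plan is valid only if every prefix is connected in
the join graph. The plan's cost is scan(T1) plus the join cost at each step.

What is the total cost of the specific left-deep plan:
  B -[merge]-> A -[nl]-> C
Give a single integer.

32070

step 1: scan B: cost=80, card=80
step 2: join A via merge
    card(P join A) = 80*150/(16) = 750
    cost = 80 + 80*7 + 150*8 + 80 + 150 = 2070
step 3: join C via nl
    card(P join C) = 750*40/(4) = 7500
    cost = 2070 + 750*40 = 32070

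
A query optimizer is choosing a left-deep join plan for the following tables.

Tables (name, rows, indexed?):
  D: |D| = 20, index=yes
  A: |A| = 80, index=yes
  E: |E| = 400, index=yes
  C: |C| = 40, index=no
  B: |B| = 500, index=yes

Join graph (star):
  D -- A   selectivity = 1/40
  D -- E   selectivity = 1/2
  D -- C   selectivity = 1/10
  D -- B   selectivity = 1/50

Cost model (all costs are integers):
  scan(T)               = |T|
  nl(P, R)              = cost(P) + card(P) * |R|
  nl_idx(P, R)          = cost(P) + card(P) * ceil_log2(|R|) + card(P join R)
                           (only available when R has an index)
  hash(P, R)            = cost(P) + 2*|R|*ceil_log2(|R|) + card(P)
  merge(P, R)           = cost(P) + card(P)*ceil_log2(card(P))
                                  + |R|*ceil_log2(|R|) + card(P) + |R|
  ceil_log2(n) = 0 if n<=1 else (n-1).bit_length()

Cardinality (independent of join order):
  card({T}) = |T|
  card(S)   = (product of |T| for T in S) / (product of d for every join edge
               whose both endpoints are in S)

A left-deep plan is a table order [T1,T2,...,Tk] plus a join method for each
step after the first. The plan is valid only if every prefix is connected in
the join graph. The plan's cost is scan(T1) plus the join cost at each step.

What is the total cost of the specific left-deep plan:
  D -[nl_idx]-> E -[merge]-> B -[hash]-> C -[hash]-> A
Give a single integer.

step 1: scan D: cost=20, card=20
step 2: join E via nl_idx
    card(P join E) = 20*400/(2) = 4000
    cost = 20 + 20*9 + 4000 = 4200
step 3: join B via merge
    card(P join B) = 4000*500/(50) = 40000
    cost = 4200 + 4000*12 + 500*9 + 4000 + 500 = 61200
step 4: join C via hash
    card(P join C) = 40000*40/(10) = 160000
    cost = 61200 + 2*40*6 + 40000 = 101680
step 5: join A via hash
    card(P join A) = 160000*80/(40) = 320000
    cost = 101680 + 2*80*7 + 160000 = 262800

262800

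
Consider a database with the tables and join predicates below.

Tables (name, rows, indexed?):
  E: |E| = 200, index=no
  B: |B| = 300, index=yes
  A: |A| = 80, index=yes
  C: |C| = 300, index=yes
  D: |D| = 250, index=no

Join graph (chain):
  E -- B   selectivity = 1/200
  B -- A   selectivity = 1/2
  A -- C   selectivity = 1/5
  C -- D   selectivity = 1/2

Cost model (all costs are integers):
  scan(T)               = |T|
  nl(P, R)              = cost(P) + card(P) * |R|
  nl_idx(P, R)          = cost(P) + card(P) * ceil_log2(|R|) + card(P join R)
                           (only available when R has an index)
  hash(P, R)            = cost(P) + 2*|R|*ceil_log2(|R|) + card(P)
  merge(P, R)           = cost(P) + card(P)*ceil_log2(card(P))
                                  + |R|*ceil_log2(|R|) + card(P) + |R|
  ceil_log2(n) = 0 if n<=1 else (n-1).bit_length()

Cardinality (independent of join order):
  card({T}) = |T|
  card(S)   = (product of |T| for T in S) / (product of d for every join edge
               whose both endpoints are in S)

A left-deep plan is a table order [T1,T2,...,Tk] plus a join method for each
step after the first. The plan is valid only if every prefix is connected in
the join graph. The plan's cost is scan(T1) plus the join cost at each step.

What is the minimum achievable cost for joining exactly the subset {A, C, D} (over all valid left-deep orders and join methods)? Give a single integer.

10520

Selinger DP over subsets of {A,C,D}:
  {A}: scan cost=80, card=80
  {C}: scan cost=300, card=300
  {D}: scan cost=250, card=250
  {AC}: card=4800; try (A,hash)→1720, (C,merge)→3720, (A,merge)→3940, (C,hash)→5560, (C,nl_idx)→5600, (A,nl_idx)→7200 …(+2); best=1720 via (A,hash)
  {CD}: card=37500; try (D,hash)→4600, (C,merge)→5500, (D,merge)→5550, (C,hash)→5900, (C,nl_idx)→40000, (C,nl)→75250 …(+1); best=4600 via (D,hash)
  {ACD}: card=600000; try (D,hash)→10520, (A,hash)→43220, (D,merge)→71170, (A,merge)→642740, (A,nl_idx)→867100, (D,nl)→1201720 …(+1); best=10520 via (D,hash)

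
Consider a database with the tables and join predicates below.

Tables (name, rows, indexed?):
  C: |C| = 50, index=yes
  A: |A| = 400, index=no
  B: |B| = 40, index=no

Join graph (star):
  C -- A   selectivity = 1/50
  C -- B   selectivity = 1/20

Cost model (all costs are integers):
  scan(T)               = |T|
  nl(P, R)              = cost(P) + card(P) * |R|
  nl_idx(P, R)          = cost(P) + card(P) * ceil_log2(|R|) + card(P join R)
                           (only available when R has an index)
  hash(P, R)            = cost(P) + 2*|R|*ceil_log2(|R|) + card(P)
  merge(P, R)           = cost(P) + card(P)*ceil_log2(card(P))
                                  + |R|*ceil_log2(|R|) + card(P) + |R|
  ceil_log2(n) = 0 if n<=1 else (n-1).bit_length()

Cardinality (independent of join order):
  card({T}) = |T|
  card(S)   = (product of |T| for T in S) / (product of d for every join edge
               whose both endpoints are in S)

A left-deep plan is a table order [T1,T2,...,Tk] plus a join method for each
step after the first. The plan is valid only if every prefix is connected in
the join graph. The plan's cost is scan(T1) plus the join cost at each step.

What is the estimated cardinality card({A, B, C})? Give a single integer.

Tables in S: A(400), B(40), C(50)
Edges inside S: C-A(d=50), C-B(d=20)
numerator = 400 * 40 * 50 = 800000
denominator = 50 * 20 = 1000
card(S) = 800000 / 1000 = 800

800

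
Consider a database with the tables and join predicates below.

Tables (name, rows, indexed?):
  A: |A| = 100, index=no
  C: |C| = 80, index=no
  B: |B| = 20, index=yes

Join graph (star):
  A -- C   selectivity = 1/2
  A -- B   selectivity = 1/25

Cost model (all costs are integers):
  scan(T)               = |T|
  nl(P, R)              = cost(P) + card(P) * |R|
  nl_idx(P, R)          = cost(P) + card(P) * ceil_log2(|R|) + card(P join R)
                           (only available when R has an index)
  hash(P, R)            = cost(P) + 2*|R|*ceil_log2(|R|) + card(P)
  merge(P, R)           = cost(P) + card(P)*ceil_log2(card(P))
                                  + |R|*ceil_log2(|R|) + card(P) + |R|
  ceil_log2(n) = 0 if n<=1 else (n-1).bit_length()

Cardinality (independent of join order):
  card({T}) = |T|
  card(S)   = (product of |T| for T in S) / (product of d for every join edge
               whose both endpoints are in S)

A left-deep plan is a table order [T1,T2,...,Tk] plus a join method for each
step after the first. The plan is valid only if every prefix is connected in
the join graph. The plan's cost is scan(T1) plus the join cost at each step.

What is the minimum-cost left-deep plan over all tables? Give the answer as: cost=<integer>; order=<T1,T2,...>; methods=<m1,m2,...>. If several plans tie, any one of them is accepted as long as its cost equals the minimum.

Selinger DP (subsets sized 1..n):
  {A}: scan cost=100, card=100
  {C}: scan cost=80, card=80
  {B}: scan cost=20, card=20
  {AC}: card=4000; try (C,hash)→1320, (A,merge)→1520, (C,merge)→1540, (A,hash)→1560, (A,nl)→8080, (C,nl)→8100; best=1320 via (C,hash)
  {AB}: card=80; try (B,hash)→400, (B,nl_idx)→680, (A,merge)→940, (B,merge)→1020, (A,hash)→1440, (A,nl)→2020 …(+1); best=400 via (B,hash)
  {ABC}: card=3200; try (C,hash)→1600, (C,merge)→1680, (B,hash)→5520, (C,nl)→6800, (B,nl_idx)→24520, (B,merge)→53440 …(+1); best=1600 via (C,hash)

cost=1600; order=A,B,C; methods=hash,hash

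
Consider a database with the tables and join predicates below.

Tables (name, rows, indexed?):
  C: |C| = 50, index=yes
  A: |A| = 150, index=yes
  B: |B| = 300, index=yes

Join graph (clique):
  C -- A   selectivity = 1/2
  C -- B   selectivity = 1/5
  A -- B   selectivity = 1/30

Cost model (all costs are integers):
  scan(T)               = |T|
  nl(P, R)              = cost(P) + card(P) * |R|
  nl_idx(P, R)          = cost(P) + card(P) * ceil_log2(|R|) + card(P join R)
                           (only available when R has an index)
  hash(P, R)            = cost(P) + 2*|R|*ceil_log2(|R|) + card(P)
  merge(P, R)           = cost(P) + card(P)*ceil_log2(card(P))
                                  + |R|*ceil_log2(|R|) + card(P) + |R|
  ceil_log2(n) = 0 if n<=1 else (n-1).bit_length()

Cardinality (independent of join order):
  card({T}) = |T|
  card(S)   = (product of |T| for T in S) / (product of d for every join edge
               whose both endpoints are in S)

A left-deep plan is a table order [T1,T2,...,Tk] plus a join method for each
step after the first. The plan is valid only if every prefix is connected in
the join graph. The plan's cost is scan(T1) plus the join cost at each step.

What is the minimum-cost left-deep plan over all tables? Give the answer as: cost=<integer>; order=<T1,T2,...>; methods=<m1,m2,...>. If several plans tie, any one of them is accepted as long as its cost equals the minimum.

cost=5100; order=A,B,C; methods=nl_idx,hash

Selinger DP (subsets sized 1..n):
  {C}: scan cost=50, card=50
  {A}: scan cost=150, card=150
  {B}: scan cost=300, card=300
  {AC}: card=3750; try (C,hash)→900, (A,merge)→1750, (C,merge)→1850, (A,hash)→2500, (A,nl_idx)→4200, (C,nl_idx)→4800 …(+2); best=900 via (C,hash)
  {BC}: card=3000; try (C,hash)→1200, (B,merge)→3400, (B,nl_idx)→3500, (C,merge)→3650, (C,nl_idx)→5100, (B,hash)→5500 …(+2); best=1200 via (C,hash)
  {AB}: card=1500; try (B,nl_idx)→3000, (A,hash)→3000, (A,nl_idx)→4200, (B,merge)→4500, (A,merge)→4650, (B,hash)→5700 …(+2); best=3000 via (B,nl_idx)
  {ABC}: card=7500; try (C,hash)→5100, (A,hash)→6600, (B,hash)→10050, (C,nl_idx)→19500, (C,merge)→21350, (A,nl_idx)→32700 …(+6); best=5100 via (C,hash)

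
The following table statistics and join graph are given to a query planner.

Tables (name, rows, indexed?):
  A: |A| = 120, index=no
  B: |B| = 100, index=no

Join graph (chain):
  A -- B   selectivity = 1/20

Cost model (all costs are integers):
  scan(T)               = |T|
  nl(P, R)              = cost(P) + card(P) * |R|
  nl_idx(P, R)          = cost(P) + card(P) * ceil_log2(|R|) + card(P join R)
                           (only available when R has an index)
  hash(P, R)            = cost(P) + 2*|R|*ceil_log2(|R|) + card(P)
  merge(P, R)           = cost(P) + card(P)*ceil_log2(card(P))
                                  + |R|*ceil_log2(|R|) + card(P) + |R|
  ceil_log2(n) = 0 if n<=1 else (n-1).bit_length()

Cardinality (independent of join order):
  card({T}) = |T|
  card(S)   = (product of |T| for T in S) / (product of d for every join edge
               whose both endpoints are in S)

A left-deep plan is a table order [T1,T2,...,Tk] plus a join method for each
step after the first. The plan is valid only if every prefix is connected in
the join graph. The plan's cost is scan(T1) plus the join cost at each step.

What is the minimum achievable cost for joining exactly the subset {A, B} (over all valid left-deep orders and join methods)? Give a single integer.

Selinger DP over subsets of {A,B}:
  {A}: scan cost=120, card=120
  {B}: scan cost=100, card=100
  {AB}: card=600; try (B,hash)→1640, (A,merge)→1860, (B,merge)→1880, (A,hash)→1880, (A,nl)→12100, (B,nl)→12120; best=1640 via (B,hash)

1640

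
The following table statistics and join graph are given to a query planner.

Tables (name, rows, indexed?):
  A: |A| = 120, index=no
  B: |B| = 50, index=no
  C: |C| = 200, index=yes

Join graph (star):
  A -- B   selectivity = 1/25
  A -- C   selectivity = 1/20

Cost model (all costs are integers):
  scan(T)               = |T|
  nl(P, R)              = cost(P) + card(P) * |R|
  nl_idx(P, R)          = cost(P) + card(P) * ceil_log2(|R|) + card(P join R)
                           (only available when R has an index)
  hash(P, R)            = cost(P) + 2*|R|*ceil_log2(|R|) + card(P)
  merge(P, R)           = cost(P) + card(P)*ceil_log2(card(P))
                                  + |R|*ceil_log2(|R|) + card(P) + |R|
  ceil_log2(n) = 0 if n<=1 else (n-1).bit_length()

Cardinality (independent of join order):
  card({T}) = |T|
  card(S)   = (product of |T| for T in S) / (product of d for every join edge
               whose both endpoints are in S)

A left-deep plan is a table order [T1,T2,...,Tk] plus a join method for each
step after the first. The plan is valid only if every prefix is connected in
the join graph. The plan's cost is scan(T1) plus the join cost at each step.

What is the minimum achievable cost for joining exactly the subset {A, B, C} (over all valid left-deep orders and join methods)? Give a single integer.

3880

Selinger DP over subsets of {A,B,C}:
  {A}: scan cost=120, card=120
  {B}: scan cost=50, card=50
  {C}: scan cost=200, card=200
  {AB}: card=240; try (B,hash)→840, (A,merge)→1360, (B,merge)→1430, (A,hash)→1780, (A,nl)→6050, (B,nl)→6120; best=840 via (B,hash)
  {AC}: card=1200; try (A,hash)→2080, (C,nl_idx)→2280, (C,merge)→2880, (A,merge)→2960, (C,hash)→3440, (C,nl)→24120 …(+1); best=2080 via (A,hash)
  {ABC}: card=2400; try (B,hash)→3880, (C,hash)→4280, (C,merge)→4800, (C,nl_idx)→5160, (B,merge)→16830, (C,nl)→48840 …(+1); best=3880 via (B,hash)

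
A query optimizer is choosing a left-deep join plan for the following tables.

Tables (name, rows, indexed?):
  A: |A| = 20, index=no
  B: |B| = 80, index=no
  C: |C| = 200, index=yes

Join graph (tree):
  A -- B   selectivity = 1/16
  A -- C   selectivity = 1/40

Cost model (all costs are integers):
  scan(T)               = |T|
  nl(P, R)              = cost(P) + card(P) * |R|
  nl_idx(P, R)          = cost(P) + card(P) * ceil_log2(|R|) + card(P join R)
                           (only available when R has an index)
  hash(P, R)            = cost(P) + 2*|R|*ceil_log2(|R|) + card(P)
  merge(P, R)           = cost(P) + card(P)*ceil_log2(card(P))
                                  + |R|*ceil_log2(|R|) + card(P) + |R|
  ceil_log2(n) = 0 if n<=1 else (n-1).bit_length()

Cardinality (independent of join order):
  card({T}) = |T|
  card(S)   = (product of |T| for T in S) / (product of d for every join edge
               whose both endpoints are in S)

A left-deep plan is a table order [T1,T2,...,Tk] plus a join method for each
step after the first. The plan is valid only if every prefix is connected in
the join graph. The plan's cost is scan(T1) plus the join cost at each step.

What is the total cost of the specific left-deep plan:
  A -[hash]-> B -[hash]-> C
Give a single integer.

step 1: scan A: cost=20, card=20
step 2: join B via hash
    card(P join B) = 20*80/(16) = 100
    cost = 20 + 2*80*7 + 20 = 1160
step 3: join C via hash
    card(P join C) = 100*200/(40) = 500
    cost = 1160 + 2*200*8 + 100 = 4460

4460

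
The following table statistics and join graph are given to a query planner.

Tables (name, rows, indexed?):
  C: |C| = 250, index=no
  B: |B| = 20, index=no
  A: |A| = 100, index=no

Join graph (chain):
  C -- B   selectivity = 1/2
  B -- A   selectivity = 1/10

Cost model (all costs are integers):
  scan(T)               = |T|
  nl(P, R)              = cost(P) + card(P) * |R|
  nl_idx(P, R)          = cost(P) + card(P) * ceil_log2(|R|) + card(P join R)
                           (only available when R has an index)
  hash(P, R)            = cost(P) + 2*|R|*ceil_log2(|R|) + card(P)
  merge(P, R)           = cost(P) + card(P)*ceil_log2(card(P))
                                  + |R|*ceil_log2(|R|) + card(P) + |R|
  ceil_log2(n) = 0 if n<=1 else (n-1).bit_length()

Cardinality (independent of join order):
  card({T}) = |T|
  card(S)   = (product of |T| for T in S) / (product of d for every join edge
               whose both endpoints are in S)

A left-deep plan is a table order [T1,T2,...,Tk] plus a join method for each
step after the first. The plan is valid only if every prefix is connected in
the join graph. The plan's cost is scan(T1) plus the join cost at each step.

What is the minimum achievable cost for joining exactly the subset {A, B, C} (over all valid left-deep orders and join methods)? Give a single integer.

Selinger DP over subsets of {A,B,C}:
  {C}: scan cost=250, card=250
  {B}: scan cost=20, card=20
  {A}: scan cost=100, card=100
  {BC}: card=2500; try (B,hash)→700, (C,merge)→2390, (B,merge)→2620, (C,hash)→4040, (C,nl)→5020, (B,nl)→5250; best=700 via (B,hash)
  {AB}: card=200; try (B,hash)→400, (A,merge)→940, (B,merge)→1020, (A,hash)→1440, (A,nl)→2020, (B,nl)→2100; best=400 via (B,hash)
  {ABC}: card=25000; try (C,merge)→4450, (C,hash)→4600, (A,hash)→4600, (A,merge)→34000, (C,nl)→50400, (A,nl)→250700; best=4450 via (C,merge)

4450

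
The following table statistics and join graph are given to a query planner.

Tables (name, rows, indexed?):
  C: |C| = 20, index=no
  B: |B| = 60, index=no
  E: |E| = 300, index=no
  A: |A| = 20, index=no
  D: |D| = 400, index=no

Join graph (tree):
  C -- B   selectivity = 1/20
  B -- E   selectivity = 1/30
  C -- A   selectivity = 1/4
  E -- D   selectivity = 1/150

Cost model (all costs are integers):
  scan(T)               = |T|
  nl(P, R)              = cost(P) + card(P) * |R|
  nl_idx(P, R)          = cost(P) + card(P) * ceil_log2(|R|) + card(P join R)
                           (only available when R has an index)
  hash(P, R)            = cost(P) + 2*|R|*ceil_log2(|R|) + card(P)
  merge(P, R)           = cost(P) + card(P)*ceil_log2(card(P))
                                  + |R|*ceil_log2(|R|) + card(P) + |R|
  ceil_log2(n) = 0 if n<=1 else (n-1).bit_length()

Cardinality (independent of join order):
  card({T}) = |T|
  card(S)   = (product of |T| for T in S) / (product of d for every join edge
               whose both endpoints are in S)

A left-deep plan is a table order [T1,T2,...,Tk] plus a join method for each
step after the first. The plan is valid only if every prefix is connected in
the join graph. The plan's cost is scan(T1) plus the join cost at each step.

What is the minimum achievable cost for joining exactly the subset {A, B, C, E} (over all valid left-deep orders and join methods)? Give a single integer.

2920

Selinger DP over subsets of {A,B,C,E}:
  {C}: scan cost=20, card=20
  {B}: scan cost=60, card=60
  {E}: scan cost=300, card=300
  {A}: scan cost=20, card=20
  {BC}: card=60; try (C,hash)→320, (B,merge)→560, (C,merge)→600, (B,hash)→760, (B,nl)→1220, (C,nl)→1260; best=320 via (C,hash)
  {AC}: card=100; try (C,hash)→240, (A,hash)→240, (C,merge)→260, (A,merge)→260, (C,nl)→420, (A,nl)→420; best=240 via (C,hash)
  {BE}: card=600; try (B,hash)→1320, (E,merge)→3480, (B,merge)→3720, (E,hash)→5520, (E,nl)→18060, (B,nl)→18300; best=1320 via (B,hash)
  {BCE}: card=600; try (C,hash)→2120, (E,merge)→3740, (E,hash)→5780, (C,merge)→8040, (C,nl)→13320, (E,nl)→18320; best=2120 via (C,hash)
  {ABC}: card=300; try (A,hash)→580, (A,merge)→860, (B,hash)→1060, (B,merge)→1460, (A,nl)→1520, (B,nl)→6240; best=580 via (A,hash)
  {ABCE}: card=3000; try (A,hash)→2920, (E,hash)→6280, (E,merge)→6580, (A,merge)→8840, (A,nl)→14120, (E,nl)→90580; best=2920 via (A,hash)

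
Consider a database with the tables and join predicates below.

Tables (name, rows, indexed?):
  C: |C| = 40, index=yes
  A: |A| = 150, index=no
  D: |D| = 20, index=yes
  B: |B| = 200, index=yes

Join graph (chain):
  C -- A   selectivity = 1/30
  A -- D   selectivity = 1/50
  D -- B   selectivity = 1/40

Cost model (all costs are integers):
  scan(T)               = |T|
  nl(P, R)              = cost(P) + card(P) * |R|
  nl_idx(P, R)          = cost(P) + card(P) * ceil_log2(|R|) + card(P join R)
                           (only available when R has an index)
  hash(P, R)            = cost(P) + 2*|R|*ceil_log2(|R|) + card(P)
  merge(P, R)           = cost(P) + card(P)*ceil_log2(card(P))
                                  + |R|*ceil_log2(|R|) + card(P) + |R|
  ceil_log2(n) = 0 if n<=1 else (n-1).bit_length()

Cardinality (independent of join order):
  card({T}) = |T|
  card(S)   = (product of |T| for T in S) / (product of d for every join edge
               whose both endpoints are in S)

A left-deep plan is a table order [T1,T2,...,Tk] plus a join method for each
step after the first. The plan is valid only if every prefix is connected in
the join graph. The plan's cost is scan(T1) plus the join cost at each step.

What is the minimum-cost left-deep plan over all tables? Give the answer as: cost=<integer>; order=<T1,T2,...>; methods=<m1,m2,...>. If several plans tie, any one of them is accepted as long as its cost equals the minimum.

Selinger DP (subsets sized 1..n):
  {C}: scan cost=40, card=40
  {A}: scan cost=150, card=150
  {D}: scan cost=20, card=20
  {B}: scan cost=200, card=200
  {AC}: card=200; try (C,hash)→780, (C,nl_idx)→1250, (A,merge)→1670, (C,merge)→1780, (A,hash)→2480, (A,nl)→6040 …(+1); best=780 via (C,hash)
  {AD}: card=60; try (D,hash)→500, (D,nl_idx)→960, (A,merge)→1490, (D,merge)→1620, (A,hash)→2440, (A,nl)→3020 …(+1); best=500 via (D,hash)
  {BD}: card=100; try (B,nl_idx)→280, (D,hash)→600, (D,nl_idx)→1300, (B,merge)→1940, (D,merge)→2120, (B,hash)→3240 …(+2); best=280 via (B,nl_idx)
  {ACD}: card=80; try (C,nl_idx)→940, (C,hash)→1040, (D,hash)→1180, (C,merge)→1200, (D,nl_idx)→1860, (D,merge)→2700 …(+2); best=940 via (C,nl_idx)
  {ABD}: card=300; try (B,nl_idx)→1280, (A,merge)→2430, (B,merge)→2720, (A,hash)→2780, (B,hash)→3760, (B,nl)→12500 …(+1); best=1280 via (B,nl_idx)
  {ABCD}: card=400; try (B,nl_idx)→1980, (C,hash)→2060, (B,merge)→3380, (C,nl_idx)→3480, (B,hash)→4220, (C,merge)→4560 …(+2); best=1980 via (B,nl_idx)

cost=1980; order=A,D,C,B; methods=hash,nl_idx,nl_idx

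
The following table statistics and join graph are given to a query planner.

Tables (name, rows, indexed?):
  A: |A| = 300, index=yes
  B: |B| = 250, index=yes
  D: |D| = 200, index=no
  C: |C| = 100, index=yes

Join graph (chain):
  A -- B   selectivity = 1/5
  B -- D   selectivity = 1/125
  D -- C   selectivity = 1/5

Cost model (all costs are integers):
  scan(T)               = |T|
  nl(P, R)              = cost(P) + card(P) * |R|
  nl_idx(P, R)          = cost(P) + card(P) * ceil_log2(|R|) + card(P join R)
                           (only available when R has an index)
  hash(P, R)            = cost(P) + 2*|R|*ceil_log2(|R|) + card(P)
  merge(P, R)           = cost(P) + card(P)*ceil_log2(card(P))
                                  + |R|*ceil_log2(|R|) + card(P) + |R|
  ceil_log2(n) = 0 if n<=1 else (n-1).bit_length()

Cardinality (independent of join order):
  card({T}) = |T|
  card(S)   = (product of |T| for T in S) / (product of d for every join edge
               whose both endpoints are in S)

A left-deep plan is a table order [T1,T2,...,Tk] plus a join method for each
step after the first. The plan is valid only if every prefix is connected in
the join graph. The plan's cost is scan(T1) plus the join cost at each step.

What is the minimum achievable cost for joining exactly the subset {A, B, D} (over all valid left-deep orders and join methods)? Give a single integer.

8000

Selinger DP over subsets of {A,B,D}:
  {A}: scan cost=300, card=300
  {B}: scan cost=250, card=250
  {D}: scan cost=200, card=200
  {AB}: card=15000; try (B,hash)→4600, (A,merge)→5500, (B,merge)→5550, (A,hash)→5900, (A,nl_idx)→17500, (B,nl_idx)→17700 …(+2); best=4600 via (B,hash)
  {BD}: card=400; try (B,nl_idx)→2200, (D,hash)→3700, (B,merge)→4250, (D,merge)→4300, (B,hash)→4400, (B,nl)→50200 …(+1); best=2200 via (B,nl_idx)
  {ABD}: card=24000; try (A,hash)→8000, (A,merge)→9200, (D,hash)→22800, (A,nl_idx)→29800, (A,nl)→122200, (D,merge)→231400 …(+1); best=8000 via (A,hash)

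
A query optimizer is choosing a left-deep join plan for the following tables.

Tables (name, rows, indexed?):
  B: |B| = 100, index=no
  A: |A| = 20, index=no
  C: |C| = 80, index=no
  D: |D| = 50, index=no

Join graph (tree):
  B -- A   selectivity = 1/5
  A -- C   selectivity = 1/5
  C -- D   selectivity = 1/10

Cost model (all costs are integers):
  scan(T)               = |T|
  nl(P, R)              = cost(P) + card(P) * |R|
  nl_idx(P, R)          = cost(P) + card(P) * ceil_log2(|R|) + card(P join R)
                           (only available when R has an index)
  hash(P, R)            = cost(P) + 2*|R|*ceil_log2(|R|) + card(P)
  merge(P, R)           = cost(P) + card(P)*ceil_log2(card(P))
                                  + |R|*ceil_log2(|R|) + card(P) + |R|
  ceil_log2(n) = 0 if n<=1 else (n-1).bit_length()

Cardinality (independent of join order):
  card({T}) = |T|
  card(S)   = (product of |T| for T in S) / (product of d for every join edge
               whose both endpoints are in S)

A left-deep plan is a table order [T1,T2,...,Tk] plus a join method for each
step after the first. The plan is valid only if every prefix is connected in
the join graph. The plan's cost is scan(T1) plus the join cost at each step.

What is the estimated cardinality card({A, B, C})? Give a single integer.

Tables in S: A(20), B(100), C(80)
Edges inside S: B-A(d=5), A-C(d=5)
numerator = 20 * 100 * 80 = 160000
denominator = 5 * 5 = 25
card(S) = 160000 / 25 = 6400

6400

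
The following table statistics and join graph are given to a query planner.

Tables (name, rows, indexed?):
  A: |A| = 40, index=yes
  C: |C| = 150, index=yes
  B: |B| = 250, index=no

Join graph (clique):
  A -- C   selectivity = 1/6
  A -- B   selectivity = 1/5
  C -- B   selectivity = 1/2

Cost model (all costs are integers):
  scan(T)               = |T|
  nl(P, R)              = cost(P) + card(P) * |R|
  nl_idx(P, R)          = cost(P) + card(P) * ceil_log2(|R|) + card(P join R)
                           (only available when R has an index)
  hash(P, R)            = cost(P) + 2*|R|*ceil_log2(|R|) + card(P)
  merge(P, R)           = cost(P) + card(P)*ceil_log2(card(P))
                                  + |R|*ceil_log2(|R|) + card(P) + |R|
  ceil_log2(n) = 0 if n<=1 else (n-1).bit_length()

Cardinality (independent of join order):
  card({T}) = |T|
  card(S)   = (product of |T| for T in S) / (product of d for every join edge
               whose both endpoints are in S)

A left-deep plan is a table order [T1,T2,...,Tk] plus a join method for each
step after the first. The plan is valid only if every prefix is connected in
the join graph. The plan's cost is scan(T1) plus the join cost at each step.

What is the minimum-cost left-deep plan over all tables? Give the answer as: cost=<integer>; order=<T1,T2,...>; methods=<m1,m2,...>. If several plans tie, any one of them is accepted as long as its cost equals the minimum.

Selinger DP (subsets sized 1..n):
  {A}: scan cost=40, card=40
  {C}: scan cost=150, card=150
  {B}: scan cost=250, card=250
  {AC}: card=1000; try (A,hash)→780, (C,nl_idx)→1360, (C,merge)→1670, (A,merge)→1780, (A,nl_idx)→2050, (C,hash)→2480 …(+2); best=780 via (A,hash)
  {AB}: card=2000; try (A,hash)→980, (B,merge)→2570, (A,merge)→2780, (A,nl_idx)→3750, (B,hash)→4080, (B,nl)→10040 …(+1); best=980 via (A,hash)
  {BC}: card=18750; try (C,hash)→2900, (B,merge)→3750, (C,merge)→3850, (B,hash)→4300, (C,nl_idx)→21000, (B,nl)→37650 …(+1); best=2900 via (C,hash)
  {ABC}: card=25000; try (C,hash)→5380, (B,hash)→5780, (B,merge)→14030, (A,hash)→22130, (C,merge)→26330, (C,nl_idx)→41980 …(+5); best=5380 via (C,hash)

cost=5380; order=B,A,C; methods=hash,hash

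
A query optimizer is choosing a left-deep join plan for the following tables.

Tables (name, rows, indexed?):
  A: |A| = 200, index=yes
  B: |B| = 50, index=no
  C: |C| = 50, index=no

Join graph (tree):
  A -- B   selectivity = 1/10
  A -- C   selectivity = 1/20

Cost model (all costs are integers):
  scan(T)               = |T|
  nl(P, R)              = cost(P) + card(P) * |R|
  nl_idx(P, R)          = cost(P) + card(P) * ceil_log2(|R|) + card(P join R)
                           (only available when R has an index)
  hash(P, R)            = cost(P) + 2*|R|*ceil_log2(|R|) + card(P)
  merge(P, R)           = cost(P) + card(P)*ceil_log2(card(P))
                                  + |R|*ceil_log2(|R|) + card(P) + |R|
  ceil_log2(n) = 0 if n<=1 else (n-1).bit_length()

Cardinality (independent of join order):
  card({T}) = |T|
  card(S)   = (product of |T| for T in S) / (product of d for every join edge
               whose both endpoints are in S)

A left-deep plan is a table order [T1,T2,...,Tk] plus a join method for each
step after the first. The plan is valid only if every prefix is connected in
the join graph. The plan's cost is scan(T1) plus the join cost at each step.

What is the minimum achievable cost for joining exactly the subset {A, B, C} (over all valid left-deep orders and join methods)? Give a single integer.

Selinger DP over subsets of {A,B,C}:
  {A}: scan cost=200, card=200
  {B}: scan cost=50, card=50
  {C}: scan cost=50, card=50
  {AB}: card=1000; try (B,hash)→1000, (A,nl_idx)→1450, (A,merge)→2200, (B,merge)→2350, (A,hash)→3300, (A,nl)→10050 …(+1); best=1000 via (B,hash)
  {AC}: card=500; try (A,nl_idx)→950, (C,hash)→1000, (A,merge)→2200, (C,merge)→2350, (A,hash)→3300, (A,nl)→10050 …(+1); best=950 via (A,nl_idx)
  {ABC}: card=2500; try (B,hash)→2050, (C,hash)→2600, (B,merge)→6300, (C,merge)→12350, (B,nl)→25950, (C,nl)→51000; best=2050 via (B,hash)

2050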